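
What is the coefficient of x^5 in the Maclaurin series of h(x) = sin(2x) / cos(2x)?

Write the quotient as an unknown series and match coefficients against numerator = denominator · series.
h(0) = 0
h′(0) = 2
h′′(0) = 0
h′′′(0) = 16
h^(4)(0) = 0
h^(5)(0) = 512
So c_5 = h^(5)(0)/5! = 64/15.

64/15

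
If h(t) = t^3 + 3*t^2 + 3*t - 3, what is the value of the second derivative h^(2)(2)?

Differentiate repeatedly and evaluate at the center.
From the series, [(t - 2)^2] h = 9; multiply by 2! = 2 to get 18.

18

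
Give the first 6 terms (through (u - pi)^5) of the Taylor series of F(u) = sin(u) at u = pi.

F(pi) = 0
F′(pi) = -1
F′′(pi) = 0
F′′′(pi) = 1
F^(4)(pi) = 0
F^(5)(pi) = -1
Then c_k = F^(k)(pi)/k! gives each Taylor coefficient.

-(u - pi)^5/120 + (u - pi)^3/6 - (u - pi)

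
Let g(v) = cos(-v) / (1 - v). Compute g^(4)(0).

Write out both Maclaurin series and multiply, keeping only the needed powers.
From the series, [v^4] g = 13/24; multiply by 4! = 24 to get 13.

13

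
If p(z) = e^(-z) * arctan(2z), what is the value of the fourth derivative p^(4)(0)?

Expand each factor separately, then convolve coefficients.
The coefficient of z^4 in the expansion is 7/3, so p^(4)(0) = 4! * (7/3) = 56.

56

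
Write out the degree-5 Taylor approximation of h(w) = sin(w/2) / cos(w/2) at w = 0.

w^5/240 + w^3/24 + w/2

Divide the numerator series by the denominator series (power-series long division).
h(0) = 0
h′(0) = 1/2
h′′(0) = 0
h′′′(0) = 1/4
h^(4)(0) = 0
h^(5)(0) = 1/2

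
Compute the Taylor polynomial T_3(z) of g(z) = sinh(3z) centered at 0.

Use the known series and substitute for the argument.

9*z^3/2 + 3*z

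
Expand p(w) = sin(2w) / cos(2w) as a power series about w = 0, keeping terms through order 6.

64*w^5/15 + 8*w^3/3 + 2*w

Invert the denominator's series and multiply.
[w^0] = 0;  [w^1] = 2;  [w^2] = 0;  [w^3] = 8/3;  [w^4] = 0;  [w^5] = 64/15;  [w^6] = 0.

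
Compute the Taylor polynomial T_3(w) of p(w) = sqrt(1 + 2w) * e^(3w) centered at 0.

8*w^3 + 7*w^2 + 4*w + 1

Multiply the two series term by term and collect like powers.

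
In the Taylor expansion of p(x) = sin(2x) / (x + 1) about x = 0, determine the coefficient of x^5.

14/15

Expand 1/(denominator) as a geometric series and multiply by the numerator's series.
p(0) = 0
p′(0) = 2
p′′(0) = -4
p′′′(0) = 4
p^(4)(0) = -16
p^(5)(0) = 112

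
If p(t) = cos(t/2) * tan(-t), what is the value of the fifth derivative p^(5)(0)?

Multiply the two series term by term and collect like powers.
The coefficient of t^5 in the expansion is -181/1920, so p^(5)(0) = 5! * (-181/1920) = -181/16.

-181/16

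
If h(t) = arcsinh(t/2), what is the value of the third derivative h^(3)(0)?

-1/8

The coefficient of t^3 in the expansion is -1/48, so h′′′(0) = 3! * (-1/48) = -1/8.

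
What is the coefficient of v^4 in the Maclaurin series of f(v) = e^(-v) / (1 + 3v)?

2713/24

Expand each factor separately, then convolve coefficients.
[v^0] = 1;  [v^1] = -4;  [v^2] = 25/2;  [v^3] = -113/3;  [v^4] = 2713/24.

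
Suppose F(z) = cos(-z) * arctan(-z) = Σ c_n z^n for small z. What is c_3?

Take the Cauchy product of the two expansions.

5/6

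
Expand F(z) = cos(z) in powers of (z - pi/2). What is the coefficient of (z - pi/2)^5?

Apply the Taylor formula c_k = f^(k)(a)/k!.
F(pi/2) = 0
F′(pi/2) = -1
F′′(pi/2) = 0
F′′′(pi/2) = 1
F^(4)(pi/2) = 0
F^(5)(pi/2) = -1
Then c_k = F^(k)(pi/2)/k! gives each Taylor coefficient.

-1/120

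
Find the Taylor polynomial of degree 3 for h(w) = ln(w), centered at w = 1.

(w - 1)^3/3 - (w - 1)^2/2 + (w - 1)

h(1) = 0
h′(1) = 1
h′′(1) = -1
h′′′(1) = 2
Then c_k = h^(k)(1)/k! gives each Taylor coefficient.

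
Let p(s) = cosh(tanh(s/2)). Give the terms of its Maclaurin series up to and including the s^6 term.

97*s^6/46080 - 7*s^4/384 + s^2/8 + 1

Plug the Maclaurin series of the inner function into that of the outer and collect terms.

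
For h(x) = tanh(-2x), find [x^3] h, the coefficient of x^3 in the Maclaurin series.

8/3

Compute the successive derivatives at the expansion point and divide by k!.
[x^0] = 0;  [x^1] = -2;  [x^2] = 0;  [x^3] = 8/3.
So c_3 = h′′′(0)/3! = 8/3.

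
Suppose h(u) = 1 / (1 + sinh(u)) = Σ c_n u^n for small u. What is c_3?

Expand as Σ (-1)^k u^k with u equal to the inner function's series.

-7/6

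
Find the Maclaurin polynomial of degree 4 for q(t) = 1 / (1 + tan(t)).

5*t^4/3 - 4*t^3/3 + t^2 - t + 1

Expand as Σ (-1)^k u^k with u equal to the inner function's series.
q(0) = 1
q′(0) = -1
q′′(0) = 2
q′′′(0) = -8
q^(4)(0) = 40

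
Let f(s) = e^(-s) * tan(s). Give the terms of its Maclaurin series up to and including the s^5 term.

Take the Cauchy product of the two expansions.
f(0) = 0
f′(0) = 1
f′′(0) = -2
f′′′(0) = 5
f^(4)(0) = -12
f^(5)(0) = 41

41*s^5/120 - s^4/2 + 5*s^3/6 - s^2 + s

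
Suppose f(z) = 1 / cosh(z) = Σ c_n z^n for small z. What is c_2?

Divide the numerator series by the denominator series (power-series long division).
f(0) = 1
f′(0) = 0
f′′(0) = -1
So c_2 = f′′(0)/2! = -1/2.

-1/2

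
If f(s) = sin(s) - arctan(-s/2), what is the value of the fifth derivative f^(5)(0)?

7/4

Combine the two series term by term.
From the series, [s^5] f = 7/480; multiply by 5! = 120 to get 7/4.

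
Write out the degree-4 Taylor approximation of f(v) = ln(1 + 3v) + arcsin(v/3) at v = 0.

Expand each term separately and add.

-81*v^4/4 + 1459*v^3/162 - 9*v^2/2 + 10*v/3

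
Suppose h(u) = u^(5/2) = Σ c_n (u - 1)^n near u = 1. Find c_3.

Use the known series and substitute for the argument.
So c_3 = h′′′(1)/3! = 5/16.

5/16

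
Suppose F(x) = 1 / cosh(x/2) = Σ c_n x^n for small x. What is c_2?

-1/8

Invert the denominator's series and multiply.
[x^0] = 1;  [x^1] = 0;  [x^2] = -1/8.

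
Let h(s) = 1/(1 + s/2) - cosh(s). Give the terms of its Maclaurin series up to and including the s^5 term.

Expand each term separately and add.
h(0) = 0
h′(0) = -1/2
h′′(0) = -1/2
h′′′(0) = -3/4
h^(4)(0) = 1/2
h^(5)(0) = -15/4
Then c_k = h^(k)(0)/k! gives each Taylor coefficient.

-s^5/32 + s^4/48 - s^3/8 - s^2/4 - s/2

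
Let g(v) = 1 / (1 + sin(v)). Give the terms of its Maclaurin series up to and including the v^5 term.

-61*v^5/120 + 2*v^4/3 - 5*v^3/6 + v^2 - v + 1

Expand as Σ (-1)^k u^k with u equal to the inner function's series.
g(0) = 1
g′(0) = -1
g′′(0) = 2
g′′′(0) = -5
g^(4)(0) = 16
g^(5)(0) = -61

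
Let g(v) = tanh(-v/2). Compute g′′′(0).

The coefficient of v^3 in the expansion is 1/24, so g′′′(0) = 3! * (1/24) = 1/4.

1/4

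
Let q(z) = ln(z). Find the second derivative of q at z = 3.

The coefficient of (z - 3)^2 in the expansion is -1/18, so q′′(3) = 2! * (-1/18) = -1/9.

-1/9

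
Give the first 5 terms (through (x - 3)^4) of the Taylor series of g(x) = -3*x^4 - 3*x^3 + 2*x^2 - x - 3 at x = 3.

g(3) = -312
g′(3) = -394
g′′(3) = -374
g′′′(3) = -234
g^(4)(3) = -72
Then c_k = g^(k)(3)/k! gives each Taylor coefficient.

-3*(x - 3)^4 - 39*(x - 3)^3 - 187*(x - 3)^2 - 394*(x - 3) - 312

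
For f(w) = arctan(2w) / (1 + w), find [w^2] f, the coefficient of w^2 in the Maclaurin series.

Take the Cauchy product of the two expansions.
[w^0] = 0;  [w^1] = 2;  [w^2] = -2.

-2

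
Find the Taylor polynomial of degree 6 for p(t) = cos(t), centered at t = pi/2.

-(t - pi/2)^5/120 + (t - pi/2)^3/6 - (t - pi/2)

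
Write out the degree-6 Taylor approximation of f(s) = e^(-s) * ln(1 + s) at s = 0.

Take the Cauchy product of the two expansions.

-83*s^6/144 + 89*s^5/120 - s^4 + 4*s^3/3 - 3*s^2/2 + s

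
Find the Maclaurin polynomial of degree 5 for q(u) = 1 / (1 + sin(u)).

Write 1/(1+u) = 1 - u + u^2 - u^3 + ... and substitute the series for u.
[u^0] = 1;  [u^1] = -1;  [u^2] = 1;  [u^3] = -5/6;  [u^4] = 2/3;  [u^5] = -61/120.

-61*u^5/120 + 2*u^4/3 - 5*u^3/6 + u^2 - u + 1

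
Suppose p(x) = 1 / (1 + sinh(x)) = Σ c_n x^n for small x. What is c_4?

4/3

Expand as Σ (-1)^k u^k with u equal to the inner function's series.
p(0) = 1
p′(0) = -1
p′′(0) = 2
p′′′(0) = -7
p^(4)(0) = 32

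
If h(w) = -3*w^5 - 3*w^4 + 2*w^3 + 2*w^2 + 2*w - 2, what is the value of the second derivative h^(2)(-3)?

Use the known series and substitute for the argument.
The coefficient of (w + 3)^2 in the expansion is 632, so h′′(-3) = 2! * (632) = 1264.

1264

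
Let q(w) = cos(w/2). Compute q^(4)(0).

1/16

Apply the Taylor formula c_k = f^(k)(a)/k!.
The coefficient of w^4 in the expansion is 1/384, so q^(4)(0) = 4! * (1/384) = 1/16.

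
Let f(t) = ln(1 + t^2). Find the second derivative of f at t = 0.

The coefficient of t^2 in the expansion is 1, so f′′(0) = 2! * (1) = 2.

2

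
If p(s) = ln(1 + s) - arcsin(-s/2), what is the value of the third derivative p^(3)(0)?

17/8

Expand each term separately and add.
The coefficient of s^3 in the expansion is 17/48, so p′′′(0) = 3! * (17/48) = 17/8.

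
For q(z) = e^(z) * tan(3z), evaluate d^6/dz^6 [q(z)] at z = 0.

24426

Write out both Maclaurin series and multiply, keeping only the needed powers.
The coefficient of z^6 in the expansion is 1357/40, so q^(6)(0) = 6! * (1357/40) = 24426.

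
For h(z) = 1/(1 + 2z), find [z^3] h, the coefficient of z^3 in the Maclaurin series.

-8

[z^0] = 1;  [z^1] = -2;  [z^2] = 4;  [z^3] = -8.
So c_3 = h′′′(0)/3! = -8.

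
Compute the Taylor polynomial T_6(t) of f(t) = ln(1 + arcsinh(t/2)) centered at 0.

-t^6/720 + 13*t^5/3840 - t^4/192 + t^3/48 - t^2/8 + t/2

Let u equal the inner series; expand the outer function in u and truncate.
f(0) = 0
f′(0) = 1/2
f′′(0) = -1/4
f′′′(0) = 1/8
f^(4)(0) = -1/8
f^(5)(0) = 13/32
f^(6)(0) = -1
Then c_k = f^(k)(0)/k! gives each Taylor coefficient.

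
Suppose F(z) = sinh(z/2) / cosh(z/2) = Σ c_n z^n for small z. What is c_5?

1/240

Divide the numerator series by the denominator series (power-series long division).
F(0) = 0
F′(0) = 1/2
F′′(0) = 0
F′′′(0) = -1/4
F^(4)(0) = 0
F^(5)(0) = 1/2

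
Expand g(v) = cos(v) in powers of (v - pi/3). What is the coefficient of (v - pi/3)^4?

1/48

g(pi/3) = 1/2
g′(pi/3) = -sqrt(3)/2
g′′(pi/3) = -1/2
g′′′(pi/3) = sqrt(3)/2
g^(4)(pi/3) = 1/2
Then c_k = g^(k)(pi/3)/k! gives each Taylor coefficient.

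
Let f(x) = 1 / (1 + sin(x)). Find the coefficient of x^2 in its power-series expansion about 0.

Write 1/(1+u) = 1 - u + u^2 - u^3 + ... and substitute the series for u.
[x^0] = 1;  [x^1] = -1;  [x^2] = 1.

1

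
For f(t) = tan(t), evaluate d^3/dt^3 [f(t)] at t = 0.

2

The coefficient of t^3 in the expansion is 1/3, so f′′′(0) = 3! * (1/3) = 2.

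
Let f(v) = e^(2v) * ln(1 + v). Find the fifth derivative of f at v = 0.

44

Take the Cauchy product of the two expansions.
The coefficient of v^5 in the expansion is 11/30, so f^(5)(0) = 5! * (11/30) = 44.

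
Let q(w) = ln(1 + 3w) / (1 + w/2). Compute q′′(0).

-12

Expand each factor separately, then convolve coefficients.
The coefficient of w^2 in the expansion is -6, so q′′(0) = 2! * (-6) = -12.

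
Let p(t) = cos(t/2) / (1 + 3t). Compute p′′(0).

Multiply the two series term by term and collect like powers.
The coefficient of t^2 in the expansion is 71/8, so p′′(0) = 2! * (71/8) = 71/4.

71/4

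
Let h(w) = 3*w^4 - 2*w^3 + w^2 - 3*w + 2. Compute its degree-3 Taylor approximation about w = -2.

h(-2) = 76
h′(-2) = -127
h′′(-2) = 170
h′′′(-2) = -156

-26*(w + 2)^3 + 85*(w + 2)^2 - 127*(w + 2) + 76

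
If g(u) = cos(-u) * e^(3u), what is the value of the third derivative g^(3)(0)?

18

Multiply the two series term by term and collect like powers.
From the series, [u^3] g = 3; multiply by 3! = 6 to get 18.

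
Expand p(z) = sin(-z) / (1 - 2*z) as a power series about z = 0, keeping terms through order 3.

Expand 1/(denominator) as a geometric series and multiply by the numerator's series.
[z^0] = 0;  [z^1] = -1;  [z^2] = -2;  [z^3] = -23/6.

-23*z^3/6 - 2*z^2 - z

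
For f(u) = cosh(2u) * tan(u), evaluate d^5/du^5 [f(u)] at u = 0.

Multiply the two series term by term and collect like powers.
The coefficient of u^5 in the expansion is 22/15, so f^(5)(0) = 5! * (22/15) = 176.

176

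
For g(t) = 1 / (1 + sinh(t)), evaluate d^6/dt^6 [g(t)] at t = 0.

Use the geometric series for the reciprocal, then substitute.
From the series, [t^6] g = 77/45; multiply by 6! = 720 to get 1232.

1232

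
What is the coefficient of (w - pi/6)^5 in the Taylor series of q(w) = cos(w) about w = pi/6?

Apply the Taylor formula c_k = f^(k)(a)/k!.
[(w - pi/6)^0] = sqrt(3)/2;  [(w - pi/6)^1] = -1/2;  [(w - pi/6)^2] = -sqrt(3)/4;  [(w - pi/6)^3] = 1/12;  [(w - pi/6)^4] = sqrt(3)/48;  [(w - pi/6)^5] = -1/240.
So c_5 = q^(5)(pi/6)/5! = -1/240.

-1/240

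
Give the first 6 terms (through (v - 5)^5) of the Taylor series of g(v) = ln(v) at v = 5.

g(5) = ln(5)
g′(5) = 1/5
g′′(5) = -1/25
g′′′(5) = 2/125
g^(4)(5) = -6/625
g^(5)(5) = 24/3125

(v - 5)^5/15625 - (v - 5)^4/2500 + (v - 5)^3/375 - (v - 5)^2/50 + (v - 5)/5 + ln(5)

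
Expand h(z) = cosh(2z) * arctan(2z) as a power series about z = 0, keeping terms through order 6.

12*z^5/5 + 4*z^3/3 + 2*z

Multiply the two series term by term and collect like powers.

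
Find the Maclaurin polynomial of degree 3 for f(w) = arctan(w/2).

[w^0] = 0;  [w^1] = 1/2;  [w^2] = 0;  [w^3] = -1/24.

-w^3/24 + w/2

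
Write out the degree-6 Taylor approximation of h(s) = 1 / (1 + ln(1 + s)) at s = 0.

Expand as Σ (-1)^k u^k with u equal to the inner function's series.

3289*s^6/360 - 347*s^5/60 + 11*s^4/3 - 7*s^3/3 + 3*s^2/2 - s + 1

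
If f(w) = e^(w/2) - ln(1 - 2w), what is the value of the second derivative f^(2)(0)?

17/4

Add the two expansions coefficient-wise.
From the series, [w^2] f = 17/8; multiply by 2! = 2 to get 17/4.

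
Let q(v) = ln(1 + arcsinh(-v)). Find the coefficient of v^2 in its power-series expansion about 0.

Compose series: expand the inner function first, then feed it into the outer expansion.
q(0) = 0
q′(0) = -1
q′′(0) = -1
So c_2 = q′′(0)/2! = -1/2.

-1/2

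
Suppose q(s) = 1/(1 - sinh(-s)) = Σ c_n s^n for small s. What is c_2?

Compose series: expand the inner function first, then feed it into the outer expansion.

1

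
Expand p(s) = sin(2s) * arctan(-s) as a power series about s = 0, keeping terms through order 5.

2*s^4 - 2*s^2

Write out both Maclaurin series and multiply, keeping only the needed powers.
p(0) = 0
p′(0) = 0
p′′(0) = -4
p′′′(0) = 0
p^(4)(0) = 48
p^(5)(0) = 0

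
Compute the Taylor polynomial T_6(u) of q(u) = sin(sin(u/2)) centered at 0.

Plug the Maclaurin series of the inner function into that of the outer and collect terms.
q(0) = 0
q′(0) = 1/2
q′′(0) = 0
q′′′(0) = -1/4
q^(4)(0) = 0
q^(5)(0) = 3/8
q^(6)(0) = 0
Then c_k = q^(k)(0)/k! gives each Taylor coefficient.

u^5/320 - u^3/24 + u/2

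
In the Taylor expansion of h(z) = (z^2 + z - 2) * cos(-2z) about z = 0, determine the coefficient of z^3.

Shift and add copies of the series according to the polynomial's terms.
h(0) = -2
h′(0) = 1
h′′(0) = 10
h′′′(0) = -12
So c_3 = h′′′(0)/3! = -2.

-2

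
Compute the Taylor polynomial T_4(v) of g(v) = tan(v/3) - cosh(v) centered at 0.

-v^4/24 + v^3/81 - v^2/2 + v/3 - 1

Add the two expansions coefficient-wise.
g(0) = -1
g′(0) = 1/3
g′′(0) = -1
g′′′(0) = 2/27
g^(4)(0) = -1
Then c_k = g^(k)(0)/k! gives each Taylor coefficient.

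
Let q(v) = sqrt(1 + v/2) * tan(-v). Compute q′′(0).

Multiply the two series term by term and collect like powers.
From the series, [v^2] q = -1/4; multiply by 2! = 2 to get -1/2.

-1/2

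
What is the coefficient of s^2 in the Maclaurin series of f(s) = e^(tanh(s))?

Plug the Maclaurin series of the inner function into that of the outer and collect terms.

1/2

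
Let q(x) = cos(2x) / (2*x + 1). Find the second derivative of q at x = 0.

Expand 1/(denominator) as a geometric series and multiply by the numerator's series.
The coefficient of x^2 in the expansion is 2, so q′′(0) = 2! * (2) = 4.

4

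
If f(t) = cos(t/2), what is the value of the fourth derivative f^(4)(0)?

1/16

Use the known series and substitute for the argument.
From the series, [t^4] f = 1/384; multiply by 4! = 24 to get 1/16.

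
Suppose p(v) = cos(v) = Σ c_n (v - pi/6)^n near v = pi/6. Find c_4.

p(pi/6) = sqrt(3)/2
p′(pi/6) = -1/2
p′′(pi/6) = -sqrt(3)/2
p′′′(pi/6) = 1/2
p^(4)(pi/6) = sqrt(3)/2
Then c_k = p^(k)(pi/6)/k! gives each Taylor coefficient.

sqrt(3)/48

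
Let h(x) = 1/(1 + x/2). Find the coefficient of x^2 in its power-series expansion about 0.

1/4

[x^0] = 1;  [x^1] = -1/2;  [x^2] = 1/4.
So c_2 = h′′(0)/2! = 1/4.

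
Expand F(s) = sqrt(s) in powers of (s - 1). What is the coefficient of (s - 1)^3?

1/16

Apply the Taylor formula c_k = f^(k)(a)/k!.
F(1) = 1
F′(1) = 1/2
F′′(1) = -1/4
F′′′(1) = 3/8
So c_3 = F′′′(1)/3! = 1/16.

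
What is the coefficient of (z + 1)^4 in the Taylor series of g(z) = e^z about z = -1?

Differentiate repeatedly and evaluate at the center.
g(-1) = e^(-1)
g′(-1) = e^(-1)
g′′(-1) = e^(-1)
g′′′(-1) = e^(-1)
g^(4)(-1) = e^(-1)
So c_4 = g^(4)(-1)/4! = e^(-1)/24.

e^(-1)/24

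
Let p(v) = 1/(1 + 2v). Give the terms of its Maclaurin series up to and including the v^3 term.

-8*v^3 + 4*v^2 - 2*v + 1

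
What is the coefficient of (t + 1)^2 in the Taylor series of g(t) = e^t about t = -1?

Apply the Taylor formula c_k = f^(k)(a)/k!.
So c_2 = g′′(-1)/2! = e^(-1)/2.

e^(-1)/2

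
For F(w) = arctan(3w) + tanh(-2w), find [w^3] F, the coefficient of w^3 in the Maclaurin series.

-19/3

Add the two expansions coefficient-wise.
F(0) = 0
F′(0) = 1
F′′(0) = 0
F′′′(0) = -38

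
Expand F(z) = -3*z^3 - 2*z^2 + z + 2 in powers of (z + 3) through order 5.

-3*(z + 3)^3 + 25*(z + 3)^2 - 68*(z + 3) + 62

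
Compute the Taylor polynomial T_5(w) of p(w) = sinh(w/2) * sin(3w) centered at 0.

Take the Cauchy product of the two expansions.
p(0) = 0
p′(0) = 0
p′′(0) = 3
p′′′(0) = 0
p^(4)(0) = -105/2
p^(5)(0) = 0

-35*w^4/16 + 3*w^2/2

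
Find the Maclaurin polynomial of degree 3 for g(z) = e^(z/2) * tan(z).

Multiply the two series term by term and collect like powers.
g(0) = 0
g′(0) = 1
g′′(0) = 1
g′′′(0) = 11/4

11*z^3/24 + z^2/2 + z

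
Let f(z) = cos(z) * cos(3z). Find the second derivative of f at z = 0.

-10

Expand each factor separately, then convolve coefficients.
From the series, [z^2] f = -5; multiply by 2! = 2 to get -10.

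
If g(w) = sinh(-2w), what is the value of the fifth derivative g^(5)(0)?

Apply the Taylor formula c_k = f^(k)(a)/k!.
From the series, [w^5] g = -4/15; multiply by 5! = 120 to get -32.

-32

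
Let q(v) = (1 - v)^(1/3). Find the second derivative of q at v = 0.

-2/9

Compute the successive derivatives at the expansion point and divide by k!.
The coefficient of v^2 in the expansion is -1/9, so q′′(0) = 2! * (-1/9) = -2/9.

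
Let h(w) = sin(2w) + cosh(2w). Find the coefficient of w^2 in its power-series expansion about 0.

2

Add the two expansions coefficient-wise.
h(0) = 1
h′(0) = 2
h′′(0) = 4
So c_2 = h′′(0)/2! = 2.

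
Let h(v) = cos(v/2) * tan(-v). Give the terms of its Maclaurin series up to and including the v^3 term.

Multiply the two series term by term and collect like powers.

-5*v^3/24 - v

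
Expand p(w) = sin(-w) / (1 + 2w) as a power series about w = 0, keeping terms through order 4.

Multiply the two series term by term and collect like powers.
[w^0] = 0;  [w^1] = -1;  [w^2] = 2;  [w^3] = -23/6;  [w^4] = 23/3.

23*w^4/3 - 23*w^3/6 + 2*w^2 - w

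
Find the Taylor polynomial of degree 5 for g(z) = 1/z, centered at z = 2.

Differentiate repeatedly and evaluate at the center.
g(2) = 1/2
g′(2) = -1/4
g′′(2) = 1/4
g′′′(2) = -3/8
g^(4)(2) = 3/4
g^(5)(2) = -15/8

-(z - 2)^5/64 + (z - 2)^4/32 - (z - 2)^3/16 + (z - 2)^2/8 - (z - 2)/4 + 1/2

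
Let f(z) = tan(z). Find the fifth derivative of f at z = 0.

From the series, [z^5] f = 2/15; multiply by 5! = 120 to get 16.

16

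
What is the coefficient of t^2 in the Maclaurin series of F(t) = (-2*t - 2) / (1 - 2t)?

-12

Multiply each power in the prefactor through the base expansion.
F(0) = -2
F′(0) = -6
F′′(0) = -24
So c_2 = F′′(0)/2! = -12.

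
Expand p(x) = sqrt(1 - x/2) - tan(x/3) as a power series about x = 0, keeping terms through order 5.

Combine the two series term by term.
p(0) = 1
p′(0) = -7/12
p′′(0) = -1/16
p′′′(0) = -209/1728
p^(4)(0) = -15/256
p^(5)(0) = -41899/248832

-41899*x^5/29859840 - 5*x^4/2048 - 209*x^3/10368 - x^2/32 - 7*x/12 + 1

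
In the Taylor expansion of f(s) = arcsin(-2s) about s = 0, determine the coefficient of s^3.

-4/3

f(0) = 0
f′(0) = -2
f′′(0) = 0
f′′′(0) = -8
Dividing each by k! gives the coefficients c_0, ..., c_3.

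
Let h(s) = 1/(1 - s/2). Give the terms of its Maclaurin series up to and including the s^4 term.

h(0) = 1
h′(0) = 1/2
h′′(0) = 1/2
h′′′(0) = 3/4
h^(4)(0) = 3/2

s^4/16 + s^3/8 + s^2/4 + s/2 + 1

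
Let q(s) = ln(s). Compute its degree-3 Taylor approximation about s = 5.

Compute the successive derivatives at the expansion point and divide by k!.
q(5) = ln(5)
q′(5) = 1/5
q′′(5) = -1/25
q′′′(5) = 2/125
Then c_k = q^(k)(5)/k! gives each Taylor coefficient.

(s - 5)^3/375 - (s - 5)^2/50 + (s - 5)/5 + ln(5)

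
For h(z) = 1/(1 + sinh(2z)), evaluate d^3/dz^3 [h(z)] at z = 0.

Plug the Maclaurin series of the inner function into that of the outer and collect terms.
The coefficient of z^3 in the expansion is -28/3, so h′′′(0) = 3! * (-28/3) = -56.

-56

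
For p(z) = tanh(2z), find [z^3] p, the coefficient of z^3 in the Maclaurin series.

-8/3

Apply the Taylor formula c_k = f^(k)(a)/k!.
p(0) = 0
p′(0) = 2
p′′(0) = 0
p′′′(0) = -16
The Taylor polynomial is Σ p^(k)(0)/k! · z^k.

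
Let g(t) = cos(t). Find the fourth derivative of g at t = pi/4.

sqrt(2)/2

The coefficient of (t - pi/4)^4 in the expansion is sqrt(2)/48, so g^(4)(pi/4) = 4! * (sqrt(2)/48) = sqrt(2)/2.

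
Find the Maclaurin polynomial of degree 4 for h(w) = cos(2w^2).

[w^0] = 1;  [w^1] = 0;  [w^2] = 0;  [w^3] = 0;  [w^4] = -2.

1 - 2*w^4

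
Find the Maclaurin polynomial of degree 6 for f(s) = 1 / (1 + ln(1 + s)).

Expand as Σ (-1)^k u^k with u equal to the inner function's series.
[s^0] = 1;  [s^1] = -1;  [s^2] = 3/2;  [s^3] = -7/3;  [s^4] = 11/3;  [s^5] = -347/60;  [s^6] = 3289/360.

3289*s^6/360 - 347*s^5/60 + 11*s^4/3 - 7*s^3/3 + 3*s^2/2 - s + 1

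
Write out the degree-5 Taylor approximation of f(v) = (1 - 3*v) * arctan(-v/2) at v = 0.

Multiply each power in the prefactor through the base expansion.

-v^5/160 - v^4/8 + v^3/24 + 3*v^2/2 - v/2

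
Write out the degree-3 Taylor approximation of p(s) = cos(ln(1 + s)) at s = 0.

s^3/2 - s^2/2 + 1

Plug the Maclaurin series of the inner function into that of the outer and collect terms.
[s^0] = 1;  [s^1] = 0;  [s^2] = -1/2;  [s^3] = 1/2.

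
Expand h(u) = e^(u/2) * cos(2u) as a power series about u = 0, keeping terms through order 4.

Multiply the two series term by term and collect like powers.

161*u^4/384 - 47*u^3/48 - 15*u^2/8 + u/2 + 1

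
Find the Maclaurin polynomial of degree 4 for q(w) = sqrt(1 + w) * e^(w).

11*w^4/128 + 17*w^3/48 + 7*w^2/8 + 3*w/2 + 1

Expand each factor separately, then convolve coefficients.
q(0) = 1
q′(0) = 3/2
q′′(0) = 7/4
q′′′(0) = 17/8
q^(4)(0) = 33/16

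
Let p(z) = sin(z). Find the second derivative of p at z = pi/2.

-1

Compute the successive derivatives at the expansion point and divide by k!.
From the series, [(z - pi/2)^2] p = -1/2; multiply by 2! = 2 to get -1.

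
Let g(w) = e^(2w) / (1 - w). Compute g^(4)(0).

Multiply the two series term by term and collect like powers.
The coefficient of w^4 in the expansion is 7, so g^(4)(0) = 4! * (7) = 168.

168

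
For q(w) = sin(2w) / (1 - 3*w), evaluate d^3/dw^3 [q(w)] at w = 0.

100

Multiply the numerator's expansion by the denominator's geometric series.
The coefficient of w^3 in the expansion is 50/3, so q′′′(0) = 3! * (50/3) = 100.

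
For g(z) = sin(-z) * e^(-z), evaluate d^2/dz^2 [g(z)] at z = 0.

2

Write out both Maclaurin series and multiply, keeping only the needed powers.
The coefficient of z^2 in the expansion is 1, so g′′(0) = 2! * (1) = 2.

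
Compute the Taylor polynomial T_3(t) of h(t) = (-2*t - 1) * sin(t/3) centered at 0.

t^3/162 - 2*t^2/3 - t/3

Multiply each power in the prefactor through the base expansion.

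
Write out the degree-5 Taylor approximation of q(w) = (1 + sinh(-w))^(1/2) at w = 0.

-241*w^5/3840 - 31*w^4/384 - 7*w^3/48 - w^2/8 - w/2 + 1

Compose series: expand the inner function first, then feed it into the outer expansion.
q(0) = 1
q′(0) = -1/2
q′′(0) = -1/4
q′′′(0) = -7/8
q^(4)(0) = -31/16
q^(5)(0) = -241/32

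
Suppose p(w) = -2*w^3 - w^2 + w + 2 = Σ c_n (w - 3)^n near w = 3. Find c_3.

[(w - 3)^0] = -58;  [(w - 3)^1] = -59;  [(w - 3)^2] = -19;  [(w - 3)^3] = -2.

-2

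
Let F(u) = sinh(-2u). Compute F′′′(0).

Apply the Taylor formula c_k = f^(k)(a)/k!.
From the series, [u^3] F = -4/3; multiply by 3! = 6 to get -8.

-8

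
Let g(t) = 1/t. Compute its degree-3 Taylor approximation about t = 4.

-(t - 4)^3/256 + (t - 4)^2/64 - (t - 4)/16 + 1/4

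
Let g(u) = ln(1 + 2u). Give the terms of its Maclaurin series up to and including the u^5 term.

32*u^5/5 - 4*u^4 + 8*u^3/3 - 2*u^2 + 2*u

g(0) = 0
g′(0) = 2
g′′(0) = -4
g′′′(0) = 16
g^(4)(0) = -96
g^(5)(0) = 768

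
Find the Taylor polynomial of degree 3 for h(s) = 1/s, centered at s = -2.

h(-2) = -1/2
h′(-2) = -1/4
h′′(-2) = -1/4
h′′′(-2) = -3/8

-(s + 2)^3/16 - (s + 2)^2/8 - (s + 2)/4 - 1/2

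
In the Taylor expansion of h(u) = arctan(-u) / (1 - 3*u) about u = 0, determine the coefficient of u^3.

-26/3

Multiply the numerator's expansion by the denominator's geometric series.
h(0) = 0
h′(0) = -1
h′′(0) = -6
h′′′(0) = -52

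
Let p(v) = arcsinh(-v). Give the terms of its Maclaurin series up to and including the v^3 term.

v^3/6 - v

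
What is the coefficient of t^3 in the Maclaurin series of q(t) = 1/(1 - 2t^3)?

2

[t^0] = 1;  [t^1] = 0;  [t^2] = 0;  [t^3] = 2.
So c_3 = q′′′(0)/3! = 2.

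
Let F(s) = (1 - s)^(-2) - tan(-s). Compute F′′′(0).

Add the two expansions coefficient-wise.
The coefficient of s^3 in the expansion is 13/3, so F′′′(0) = 3! * (13/3) = 26.

26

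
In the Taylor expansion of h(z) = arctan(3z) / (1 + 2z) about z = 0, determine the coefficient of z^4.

-6

Write out both Maclaurin series and multiply, keeping only the needed powers.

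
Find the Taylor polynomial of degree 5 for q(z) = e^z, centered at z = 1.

e*(z - 1)^5/120 + e*(z - 1)^4/24 + e*(z - 1)^3/6 + e*(z - 1)^2/2 + e*(z - 1) + e

q(1) = e
q′(1) = e
q′′(1) = e
q′′′(1) = e
q^(4)(1) = e
q^(5)(1) = e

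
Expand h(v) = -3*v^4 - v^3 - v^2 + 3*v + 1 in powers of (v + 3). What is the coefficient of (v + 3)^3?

35

h(-3) = -233
h′(-3) = 306
h′′(-3) = -308
h′′′(-3) = 210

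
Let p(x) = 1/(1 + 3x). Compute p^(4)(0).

1944

Use the known series and substitute for the argument.
The coefficient of x^4 in the expansion is 81, so p^(4)(0) = 4! * (81) = 1944.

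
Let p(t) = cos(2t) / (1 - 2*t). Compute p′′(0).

4

Use 1/(1 - r) = Σ r^k on the denominator, then take the Cauchy product.
From the series, [t^2] p = 2; multiply by 2! = 2 to get 4.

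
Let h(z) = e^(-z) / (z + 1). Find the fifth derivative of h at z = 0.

Multiply the numerator's expansion by the denominator's geometric series.
From the series, [z^5] h = -163/60; multiply by 5! = 120 to get -326.

-326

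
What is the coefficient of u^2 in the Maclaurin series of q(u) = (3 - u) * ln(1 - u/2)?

Shift and add copies of the series according to the polynomial's terms.
q(0) = 0
q′(0) = -3/2
q′′(0) = 1/4
So c_2 = q′′(0)/2! = 1/8.

1/8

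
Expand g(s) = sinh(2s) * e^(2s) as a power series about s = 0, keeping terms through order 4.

Multiply the two series term by term and collect like powers.
[s^0] = 0;  [s^1] = 2;  [s^2] = 4;  [s^3] = 16/3;  [s^4] = 16/3.

16*s^4/3 + 16*s^3/3 + 4*s^2 + 2*s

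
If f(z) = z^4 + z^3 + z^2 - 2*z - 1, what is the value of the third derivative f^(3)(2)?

54

The coefficient of (z - 2)^3 in the expansion is 9, so f′′′(2) = 3! * (9) = 54.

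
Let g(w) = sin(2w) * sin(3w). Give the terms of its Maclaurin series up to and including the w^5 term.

Multiply the two series term by term and collect like powers.
[w^0] = 0;  [w^1] = 0;  [w^2] = 6;  [w^3] = 0;  [w^4] = -13;  [w^5] = 0.

-13*w^4 + 6*w^2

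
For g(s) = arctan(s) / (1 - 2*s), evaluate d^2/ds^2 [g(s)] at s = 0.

Use 1/(1 - r) = Σ r^k on the denominator, then take the Cauchy product.
The coefficient of s^2 in the expansion is 2, so g′′(0) = 2! * (2) = 4.

4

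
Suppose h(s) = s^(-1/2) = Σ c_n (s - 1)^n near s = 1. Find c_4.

35/128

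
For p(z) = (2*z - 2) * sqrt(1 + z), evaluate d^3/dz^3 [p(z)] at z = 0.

-9/4

Multiply each power in the prefactor through the base expansion.
The coefficient of z^3 in the expansion is -3/8, so p′′′(0) = 3! * (-3/8) = -9/4.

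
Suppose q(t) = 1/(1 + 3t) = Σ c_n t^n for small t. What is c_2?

c_2 = q′′(0)/2! = 9.

9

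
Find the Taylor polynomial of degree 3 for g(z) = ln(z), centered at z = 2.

(z - 2)^3/24 - (z - 2)^2/8 + (z - 2)/2 + ln(2)

g(2) = ln(2)
g′(2) = 1/2
g′′(2) = -1/4
g′′′(2) = 1/4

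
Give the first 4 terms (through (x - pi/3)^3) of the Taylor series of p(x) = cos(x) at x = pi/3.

sqrt(3)*(x - pi/3)^3/12 - (x - pi/3)^2/4 - sqrt(3)*(x - pi/3)/2 + 1/2

Compute the successive derivatives at the expansion point and divide by k!.
p(pi/3) = 1/2
p′(pi/3) = -sqrt(3)/2
p′′(pi/3) = -1/2
p′′′(pi/3) = sqrt(3)/2
Then c_k = p^(k)(pi/3)/k! gives each Taylor coefficient.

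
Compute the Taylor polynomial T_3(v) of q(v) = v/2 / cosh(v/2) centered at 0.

-v^3/16 + v/2

Invert the denominator's series and multiply.
q(0) = 0
q′(0) = 1/2
q′′(0) = 0
q′′′(0) = -3/8
Then c_k = q^(k)(0)/k! gives each Taylor coefficient.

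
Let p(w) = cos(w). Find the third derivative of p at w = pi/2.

1

From the series, [(w - pi/2)^3] p = 1/6; multiply by 3! = 6 to get 1.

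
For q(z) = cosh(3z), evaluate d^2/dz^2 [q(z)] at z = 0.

Compute the successive derivatives at the expansion point and divide by k!.
From the series, [z^2] q = 9/2; multiply by 2! = 2 to get 9.

9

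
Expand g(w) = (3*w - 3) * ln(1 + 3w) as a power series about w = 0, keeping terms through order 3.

Shift and add copies of the series according to the polynomial's terms.
[w^0] = 0;  [w^1] = -9;  [w^2] = 45/2;  [w^3] = -81/2.

-81*w^3/2 + 45*w^2/2 - 9*w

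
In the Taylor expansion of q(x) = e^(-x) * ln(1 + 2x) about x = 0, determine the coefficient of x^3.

Expand each factor separately, then convolve coefficients.
q(0) = 0
q′(0) = 2
q′′(0) = -8
q′′′(0) = 34
The Taylor polynomial is Σ q^(k)(0)/k! · x^k.

17/3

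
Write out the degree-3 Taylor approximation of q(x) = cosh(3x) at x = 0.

q(0) = 1
q′(0) = 0
q′′(0) = 9
q′′′(0) = 0
The Taylor polynomial is Σ q^(k)(0)/k! · x^k.

9*x^2/2 + 1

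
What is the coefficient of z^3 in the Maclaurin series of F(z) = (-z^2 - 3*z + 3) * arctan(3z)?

-30

Distribute the polynomial across the series and collect like powers.
F(0) = 0
F′(0) = 9
F′′(0) = -18
F′′′(0) = -180
So c_3 = F′′′(0)/3! = -30.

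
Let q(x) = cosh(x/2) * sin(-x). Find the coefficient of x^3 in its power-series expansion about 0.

Take the Cauchy product of the two expansions.
So c_3 = q′′′(0)/3! = 1/24.

1/24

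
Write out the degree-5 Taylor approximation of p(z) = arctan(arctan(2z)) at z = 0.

Compose series: expand the inner function first, then feed it into the outer expansion.
p(0) = 0
p′(0) = 2
p′′(0) = 0
p′′′(0) = -32
p^(4)(0) = 0
p^(5)(0) = 2816
Then c_k = p^(k)(0)/k! gives each Taylor coefficient.

352*z^5/15 - 16*z^3/3 + 2*z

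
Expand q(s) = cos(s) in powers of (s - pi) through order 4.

Apply the Taylor formula c_k = f^(k)(a)/k!.
[(s - pi)^0] = -1;  [(s - pi)^1] = 0;  [(s - pi)^2] = 1/2;  [(s - pi)^3] = 0;  [(s - pi)^4] = -1/24.

-(s - pi)^4/24 + (s - pi)^2/2 - 1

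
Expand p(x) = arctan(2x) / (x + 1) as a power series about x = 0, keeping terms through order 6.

Multiply the numerator's expansion by the denominator's geometric series.

-86*x^6/15 + 86*x^5/15 + 2*x^4/3 - 2*x^3/3 - 2*x^2 + 2*x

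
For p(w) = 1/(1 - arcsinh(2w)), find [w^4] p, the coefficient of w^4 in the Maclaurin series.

Compose series: expand the inner function first, then feed it into the outer expansion.
[w^0] = 1;  [w^1] = 2;  [w^2] = 4;  [w^3] = 20/3;  [w^4] = 32/3.

32/3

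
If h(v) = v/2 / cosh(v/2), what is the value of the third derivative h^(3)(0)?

-3/8

Divide the numerator series by the denominator series (power-series long division).
From the series, [v^3] h = -1/16; multiply by 3! = 6 to get -3/8.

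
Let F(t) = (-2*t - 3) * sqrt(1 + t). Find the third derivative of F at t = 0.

3/8

Multiply each power in the prefactor through the base expansion.
The coefficient of t^3 in the expansion is 1/16, so F′′′(0) = 3! * (1/16) = 3/8.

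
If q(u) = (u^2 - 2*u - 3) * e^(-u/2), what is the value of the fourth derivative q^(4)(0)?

61/16

Multiply each power in the prefactor through the base expansion.
From the series, [u^4] q = 61/384; multiply by 4! = 24 to get 61/16.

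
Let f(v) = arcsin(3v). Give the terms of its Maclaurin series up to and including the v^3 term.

9*v^3/2 + 3*v

[v^0] = 0;  [v^1] = 3;  [v^2] = 0;  [v^3] = 9/2.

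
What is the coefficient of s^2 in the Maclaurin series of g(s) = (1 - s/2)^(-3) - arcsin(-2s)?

3/2

Add the two expansions coefficient-wise.
g(0) = 1
g′(0) = 7/2
g′′(0) = 3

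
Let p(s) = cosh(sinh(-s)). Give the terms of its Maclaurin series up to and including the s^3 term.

s^2/2 + 1

Let u equal the inner series; expand the outer function in u and truncate.
[s^0] = 1;  [s^1] = 0;  [s^2] = 1/2;  [s^3] = 0.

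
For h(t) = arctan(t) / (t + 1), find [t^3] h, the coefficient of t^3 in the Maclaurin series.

2/3

Expand 1/(denominator) as a geometric series and multiply by the numerator's series.
h(0) = 0
h′(0) = 1
h′′(0) = -2
h′′′(0) = 4
So c_3 = h′′′(0)/3! = 2/3.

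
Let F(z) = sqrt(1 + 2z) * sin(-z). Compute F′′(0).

-2

Multiply the two series term by term and collect like powers.
The coefficient of z^2 in the expansion is -1, so F′′(0) = 2! * (-1) = -2.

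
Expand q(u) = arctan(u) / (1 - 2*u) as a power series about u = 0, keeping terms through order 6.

446*u^6/15 + 223*u^5/15 + 22*u^4/3 + 11*u^3/3 + 2*u^2 + u

Multiply the numerator's expansion by the denominator's geometric series.
q(0) = 0
q′(0) = 1
q′′(0) = 4
q′′′(0) = 22
q^(4)(0) = 176
q^(5)(0) = 1784
q^(6)(0) = 21408
Then c_k = q^(k)(0)/k! gives each Taylor coefficient.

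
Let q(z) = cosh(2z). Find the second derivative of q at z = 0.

4

From the series, [z^2] q = 2; multiply by 2! = 2 to get 4.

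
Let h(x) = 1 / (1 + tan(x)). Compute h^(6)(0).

1952

Use the geometric series for the reciprocal, then substitute.
The coefficient of x^6 in the expansion is 122/45, so h^(6)(0) = 6! * (122/45) = 1952.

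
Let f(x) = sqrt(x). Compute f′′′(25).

The coefficient of (x - 25)^3 in the expansion is 1/50000, so f′′′(25) = 3! * (1/50000) = 3/25000.

3/25000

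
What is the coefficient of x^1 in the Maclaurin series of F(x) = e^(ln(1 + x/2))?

Compose series: expand the inner function first, then feed it into the outer expansion.
F(0) = 1
F′(0) = 1/2

1/2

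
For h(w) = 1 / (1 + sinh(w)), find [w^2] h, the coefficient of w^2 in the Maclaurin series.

Expand as Σ (-1)^k u^k with u equal to the inner function's series.

1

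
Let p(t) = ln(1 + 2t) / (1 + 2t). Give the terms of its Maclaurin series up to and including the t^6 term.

Multiply the two series term by term and collect like powers.
[t^0] = 0;  [t^1] = 2;  [t^2] = -6;  [t^3] = 44/3;  [t^4] = -100/3;  [t^5] = 1096/15;  [t^6] = -784/5.

-784*t^6/5 + 1096*t^5/15 - 100*t^4/3 + 44*t^3/3 - 6*t^2 + 2*t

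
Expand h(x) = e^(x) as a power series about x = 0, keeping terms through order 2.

x^2/2 + x + 1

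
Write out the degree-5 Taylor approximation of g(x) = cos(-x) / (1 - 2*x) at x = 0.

337*x^5/12 + 337*x^4/24 + 7*x^3 + 7*x^2/2 + 2*x + 1

Use 1/(1 - r) = Σ r^k on the denominator, then take the Cauchy product.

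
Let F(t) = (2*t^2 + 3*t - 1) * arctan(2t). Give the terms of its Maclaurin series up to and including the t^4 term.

Distribute the polynomial across the series and collect like powers.
[t^0] = 0;  [t^1] = -2;  [t^2] = 6;  [t^3] = 20/3;  [t^4] = -8.

-8*t^4 + 20*t^3/3 + 6*t^2 - 2*t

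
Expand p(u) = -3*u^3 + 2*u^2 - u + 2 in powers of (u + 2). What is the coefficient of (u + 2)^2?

20

[(u + 2)^0] = 36;  [(u + 2)^1] = -45;  [(u + 2)^2] = 20.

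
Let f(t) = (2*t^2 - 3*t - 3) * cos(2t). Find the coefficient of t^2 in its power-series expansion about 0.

8

Shift and add copies of the series according to the polynomial's terms.
f(0) = -3
f′(0) = -3
f′′(0) = 16
So c_2 = f′′(0)/2! = 8.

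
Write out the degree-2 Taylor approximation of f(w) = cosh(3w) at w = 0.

9*w^2/2 + 1

f(0) = 1
f′(0) = 0
f′′(0) = 9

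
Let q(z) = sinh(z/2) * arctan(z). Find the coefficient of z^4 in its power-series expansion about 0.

Multiply the two series term by term and collect like powers.
[z^0] = 0;  [z^1] = 0;  [z^2] = 1/2;  [z^3] = 0;  [z^4] = -7/48.
So c_4 = q^(4)(0)/4! = -7/48.

-7/48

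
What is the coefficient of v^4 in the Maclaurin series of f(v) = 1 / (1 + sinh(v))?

Expand as Σ (-1)^k u^k with u equal to the inner function's series.
f(0) = 1
f′(0) = -1
f′′(0) = 2
f′′′(0) = -7
f^(4)(0) = 32
So c_4 = f^(4)(0)/4! = 4/3.

4/3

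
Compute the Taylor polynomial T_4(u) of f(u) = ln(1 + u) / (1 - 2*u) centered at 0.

77*u^4/12 + 10*u^3/3 + 3*u^2/2 + u

Multiply the numerator's expansion by the denominator's geometric series.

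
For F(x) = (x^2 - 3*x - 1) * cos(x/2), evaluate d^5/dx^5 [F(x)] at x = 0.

Distribute the polynomial across the series and collect like powers.
The coefficient of x^5 in the expansion is -1/128, so F^(5)(0) = 5! * (-1/128) = -15/16.

-15/16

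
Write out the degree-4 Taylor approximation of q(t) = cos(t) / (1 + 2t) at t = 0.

Expand each factor separately, then convolve coefficients.
[t^0] = 1;  [t^1] = -2;  [t^2] = 7/2;  [t^3] = -7;  [t^4] = 337/24.

337*t^4/24 - 7*t^3 + 7*t^2/2 - 2*t + 1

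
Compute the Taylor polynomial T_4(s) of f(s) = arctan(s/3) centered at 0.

-s^3/81 + s/3

Differentiate repeatedly and evaluate at the center.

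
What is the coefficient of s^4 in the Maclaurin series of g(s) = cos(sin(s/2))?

5/384

Plug the Maclaurin series of the inner function into that of the outer and collect terms.
g(0) = 1
g′(0) = 0
g′′(0) = -1/4
g′′′(0) = 0
g^(4)(0) = 5/16
Dividing each by k! gives the coefficients c_0, ..., c_4.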